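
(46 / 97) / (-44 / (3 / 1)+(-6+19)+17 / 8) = 1104 / 1067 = 1.03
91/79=1.15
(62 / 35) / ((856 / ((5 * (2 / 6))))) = 31 / 8988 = 0.00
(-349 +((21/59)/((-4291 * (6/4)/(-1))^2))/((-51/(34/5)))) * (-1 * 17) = 41434095510181/6983666865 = 5933.00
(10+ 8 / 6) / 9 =34 / 27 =1.26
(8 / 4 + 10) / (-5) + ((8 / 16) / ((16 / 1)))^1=-379 / 160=-2.37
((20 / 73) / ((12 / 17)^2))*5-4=-3287 / 2628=-1.25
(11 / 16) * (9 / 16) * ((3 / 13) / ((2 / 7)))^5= 404325999 / 3041632256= 0.13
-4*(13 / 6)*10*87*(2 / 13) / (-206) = 580 / 103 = 5.63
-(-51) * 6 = 306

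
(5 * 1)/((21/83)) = 415/21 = 19.76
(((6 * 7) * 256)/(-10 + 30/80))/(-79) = 12288/869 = 14.14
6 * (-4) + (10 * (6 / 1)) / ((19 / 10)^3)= -104616 / 6859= -15.25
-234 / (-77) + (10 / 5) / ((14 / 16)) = 410 / 77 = 5.32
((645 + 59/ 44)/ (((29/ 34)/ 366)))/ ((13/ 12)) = 1061684748/ 4147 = 256012.72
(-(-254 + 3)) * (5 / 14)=1255 / 14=89.64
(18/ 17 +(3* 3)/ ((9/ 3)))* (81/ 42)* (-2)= -1863/ 119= -15.66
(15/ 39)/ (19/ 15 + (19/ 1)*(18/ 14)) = 0.01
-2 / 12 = -1 / 6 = -0.17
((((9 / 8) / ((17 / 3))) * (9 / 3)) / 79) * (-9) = -0.07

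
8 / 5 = 1.60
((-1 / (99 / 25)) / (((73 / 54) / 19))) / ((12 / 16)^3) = -60800 / 7227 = -8.41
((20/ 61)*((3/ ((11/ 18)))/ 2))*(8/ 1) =4320/ 671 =6.44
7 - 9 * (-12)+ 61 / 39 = 4546 / 39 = 116.56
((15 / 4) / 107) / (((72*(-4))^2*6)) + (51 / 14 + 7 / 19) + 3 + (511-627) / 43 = 1751536107443 / 406049366016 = 4.31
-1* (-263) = 263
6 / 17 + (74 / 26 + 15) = 4022 / 221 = 18.20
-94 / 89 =-1.06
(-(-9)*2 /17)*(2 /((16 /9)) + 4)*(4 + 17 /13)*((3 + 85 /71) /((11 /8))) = 15174756 /172601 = 87.92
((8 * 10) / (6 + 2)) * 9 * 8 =720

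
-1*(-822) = 822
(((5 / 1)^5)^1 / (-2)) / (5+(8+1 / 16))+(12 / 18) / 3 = -224582 / 1881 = -119.40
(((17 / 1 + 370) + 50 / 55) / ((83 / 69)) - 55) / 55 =244208 / 50215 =4.86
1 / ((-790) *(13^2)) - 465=-62082151 / 133510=-465.00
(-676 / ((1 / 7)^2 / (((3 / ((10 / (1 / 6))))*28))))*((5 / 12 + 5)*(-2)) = 1507142 / 3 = 502380.67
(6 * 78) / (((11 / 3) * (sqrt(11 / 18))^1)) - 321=-321+4212 * sqrt(22) / 121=-157.73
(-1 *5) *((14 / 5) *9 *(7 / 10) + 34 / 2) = -866 / 5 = -173.20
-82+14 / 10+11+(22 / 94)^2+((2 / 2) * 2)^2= -723947 / 11045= -65.55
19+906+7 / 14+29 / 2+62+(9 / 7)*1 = 7023 / 7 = 1003.29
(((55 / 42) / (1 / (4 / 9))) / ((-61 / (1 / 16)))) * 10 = -0.01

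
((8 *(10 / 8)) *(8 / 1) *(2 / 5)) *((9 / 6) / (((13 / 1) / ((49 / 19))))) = 2352 / 247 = 9.52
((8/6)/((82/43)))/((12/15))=215/246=0.87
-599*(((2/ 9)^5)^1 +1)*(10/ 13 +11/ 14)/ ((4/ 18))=-10015233877/ 2388204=-4193.63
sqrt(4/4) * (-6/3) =-2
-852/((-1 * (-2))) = -426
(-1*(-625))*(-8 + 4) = -2500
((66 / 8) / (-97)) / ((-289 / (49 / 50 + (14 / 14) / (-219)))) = 117491 / 409281800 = 0.00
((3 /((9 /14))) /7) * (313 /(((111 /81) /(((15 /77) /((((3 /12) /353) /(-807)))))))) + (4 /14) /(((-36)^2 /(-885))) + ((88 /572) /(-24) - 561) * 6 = -270431132136329 /7999992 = -33803925.32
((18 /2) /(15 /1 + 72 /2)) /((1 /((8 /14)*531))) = 6372 /119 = 53.55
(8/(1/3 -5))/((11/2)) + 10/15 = 82/231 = 0.35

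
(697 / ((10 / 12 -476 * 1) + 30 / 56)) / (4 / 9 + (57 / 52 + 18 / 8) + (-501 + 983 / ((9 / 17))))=-13700232 / 12683883791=-0.00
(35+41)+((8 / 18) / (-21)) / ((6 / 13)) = 43066 / 567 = 75.95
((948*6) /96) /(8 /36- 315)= -2133 /11332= -0.19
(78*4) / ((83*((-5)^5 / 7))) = -2184 / 259375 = -0.01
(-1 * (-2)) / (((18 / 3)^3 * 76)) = 1 / 8208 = 0.00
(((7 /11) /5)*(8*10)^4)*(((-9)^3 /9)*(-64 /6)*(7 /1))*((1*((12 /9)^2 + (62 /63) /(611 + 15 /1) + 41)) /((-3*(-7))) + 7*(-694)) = -527132098822144000 /3443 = -153102555568441.48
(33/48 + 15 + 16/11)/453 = 3017/79728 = 0.04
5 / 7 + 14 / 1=103 / 7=14.71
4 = 4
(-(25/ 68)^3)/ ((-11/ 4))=15625/ 864688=0.02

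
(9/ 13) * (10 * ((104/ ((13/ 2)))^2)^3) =1509949440/ 13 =116149956.92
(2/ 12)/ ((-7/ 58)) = -29/ 21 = -1.38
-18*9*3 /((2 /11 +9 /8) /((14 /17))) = -598752 /1955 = -306.27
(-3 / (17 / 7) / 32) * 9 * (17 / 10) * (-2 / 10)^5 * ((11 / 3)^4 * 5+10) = 103621 / 600000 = 0.17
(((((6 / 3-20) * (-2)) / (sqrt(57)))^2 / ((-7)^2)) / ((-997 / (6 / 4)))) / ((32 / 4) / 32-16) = 288 / 6497449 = 0.00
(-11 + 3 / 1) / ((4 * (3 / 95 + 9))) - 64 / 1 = -27551 / 429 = -64.22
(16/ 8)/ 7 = 0.29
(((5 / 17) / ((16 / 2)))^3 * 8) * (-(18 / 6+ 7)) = -625 / 157216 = -0.00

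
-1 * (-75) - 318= -243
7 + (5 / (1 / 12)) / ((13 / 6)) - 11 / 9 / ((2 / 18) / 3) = 22 / 13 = 1.69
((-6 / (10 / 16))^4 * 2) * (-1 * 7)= -74317824 / 625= -118908.52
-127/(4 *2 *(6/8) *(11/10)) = -635/33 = -19.24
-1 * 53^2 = -2809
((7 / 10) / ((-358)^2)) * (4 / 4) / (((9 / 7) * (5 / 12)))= 49 / 4806150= 0.00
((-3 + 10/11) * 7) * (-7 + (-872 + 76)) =11753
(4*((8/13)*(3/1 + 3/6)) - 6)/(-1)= -34/13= -2.62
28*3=84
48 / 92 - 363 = -8337 / 23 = -362.48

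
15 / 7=2.14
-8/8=-1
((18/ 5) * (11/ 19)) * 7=1386/ 95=14.59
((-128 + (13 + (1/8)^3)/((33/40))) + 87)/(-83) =17769/58432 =0.30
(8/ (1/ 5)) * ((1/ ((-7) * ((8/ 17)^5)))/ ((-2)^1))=7099285/ 57344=123.80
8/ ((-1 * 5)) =-8/ 5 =-1.60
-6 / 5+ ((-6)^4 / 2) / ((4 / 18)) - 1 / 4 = 58291 / 20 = 2914.55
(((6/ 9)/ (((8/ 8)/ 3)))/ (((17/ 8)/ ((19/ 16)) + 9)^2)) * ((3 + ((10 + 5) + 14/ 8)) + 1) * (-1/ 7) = -29963/ 588350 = -0.05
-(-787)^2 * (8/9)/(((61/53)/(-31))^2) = -13375640221448/33489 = -399403990.01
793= 793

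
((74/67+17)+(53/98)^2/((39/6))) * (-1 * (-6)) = 227732823/2091271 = 108.90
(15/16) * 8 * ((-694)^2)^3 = 837949962997405920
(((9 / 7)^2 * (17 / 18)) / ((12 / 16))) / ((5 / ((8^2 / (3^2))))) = 2176 / 735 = 2.96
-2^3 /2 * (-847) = 3388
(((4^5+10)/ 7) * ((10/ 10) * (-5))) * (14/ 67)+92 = -62.33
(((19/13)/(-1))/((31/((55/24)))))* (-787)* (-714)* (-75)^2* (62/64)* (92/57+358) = -118971742416.62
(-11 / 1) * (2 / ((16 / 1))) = -11 / 8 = -1.38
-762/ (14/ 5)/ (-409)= 1905/ 2863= 0.67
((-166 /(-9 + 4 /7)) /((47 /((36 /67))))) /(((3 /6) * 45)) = 9296 /928955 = 0.01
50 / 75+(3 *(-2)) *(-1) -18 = -34 / 3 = -11.33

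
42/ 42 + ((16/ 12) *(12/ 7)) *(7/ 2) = 9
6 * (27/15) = 54/5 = 10.80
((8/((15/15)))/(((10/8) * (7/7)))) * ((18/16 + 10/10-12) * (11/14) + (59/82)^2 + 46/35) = -11158778/294175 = -37.93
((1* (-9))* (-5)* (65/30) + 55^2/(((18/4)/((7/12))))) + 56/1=14732/27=545.63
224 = 224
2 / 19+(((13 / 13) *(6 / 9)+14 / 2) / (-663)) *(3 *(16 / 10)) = 3134 / 62985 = 0.05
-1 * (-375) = 375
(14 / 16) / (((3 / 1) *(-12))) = -7 / 288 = -0.02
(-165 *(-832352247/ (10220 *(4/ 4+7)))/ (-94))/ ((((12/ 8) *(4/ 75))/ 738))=-253388832792975/ 1537088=-164849919.32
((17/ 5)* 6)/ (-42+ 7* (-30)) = -17/ 210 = -0.08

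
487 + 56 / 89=43399 / 89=487.63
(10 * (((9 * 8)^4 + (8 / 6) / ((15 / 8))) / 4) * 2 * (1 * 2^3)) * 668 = 6462625061888 / 9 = 718069451320.89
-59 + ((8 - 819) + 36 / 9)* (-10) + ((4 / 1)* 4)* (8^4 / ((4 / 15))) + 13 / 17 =4314120 / 17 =253771.76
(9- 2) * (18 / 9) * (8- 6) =28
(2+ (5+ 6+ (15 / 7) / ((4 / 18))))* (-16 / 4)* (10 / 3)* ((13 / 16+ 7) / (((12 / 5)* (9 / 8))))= -990625 / 1134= -873.57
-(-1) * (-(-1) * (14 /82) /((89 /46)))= 322 /3649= 0.09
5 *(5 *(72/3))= 600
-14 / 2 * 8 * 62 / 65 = -3472 / 65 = -53.42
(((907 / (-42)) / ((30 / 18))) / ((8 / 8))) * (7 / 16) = -907 / 160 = -5.67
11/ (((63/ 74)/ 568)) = 7338.92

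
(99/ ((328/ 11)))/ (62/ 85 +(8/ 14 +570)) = 215985/ 37165024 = 0.01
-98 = -98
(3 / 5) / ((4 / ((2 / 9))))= 1 / 30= 0.03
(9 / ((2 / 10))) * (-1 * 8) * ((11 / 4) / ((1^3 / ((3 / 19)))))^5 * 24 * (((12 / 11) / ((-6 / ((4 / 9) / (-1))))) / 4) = -53366445 / 19808792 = -2.69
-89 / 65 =-1.37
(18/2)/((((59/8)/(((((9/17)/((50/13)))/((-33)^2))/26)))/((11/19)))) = 18/5240675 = 0.00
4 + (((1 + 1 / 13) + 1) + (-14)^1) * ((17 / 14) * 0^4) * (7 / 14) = 4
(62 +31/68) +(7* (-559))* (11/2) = -1459215/68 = -21459.04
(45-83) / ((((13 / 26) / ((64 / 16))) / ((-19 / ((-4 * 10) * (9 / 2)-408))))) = -1444 / 147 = -9.82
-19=-19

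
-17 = -17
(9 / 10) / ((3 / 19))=57 / 10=5.70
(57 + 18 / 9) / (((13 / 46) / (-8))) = -21712 / 13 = -1670.15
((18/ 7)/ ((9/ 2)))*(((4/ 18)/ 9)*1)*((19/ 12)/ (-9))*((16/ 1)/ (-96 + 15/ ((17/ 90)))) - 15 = -32373367/ 2158569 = -15.00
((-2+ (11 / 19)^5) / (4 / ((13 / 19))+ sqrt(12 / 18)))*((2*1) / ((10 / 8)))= -2989675728 / 5535384475+ 3238815372*sqrt(6) / 105172305025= -0.46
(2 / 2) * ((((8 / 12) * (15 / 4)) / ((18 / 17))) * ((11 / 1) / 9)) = 935 / 324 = 2.89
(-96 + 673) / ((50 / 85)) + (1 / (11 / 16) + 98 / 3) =334957 / 330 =1015.02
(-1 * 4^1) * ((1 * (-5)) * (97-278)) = -3620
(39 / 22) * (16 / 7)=312 / 77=4.05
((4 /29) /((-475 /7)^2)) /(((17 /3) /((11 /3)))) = 2156 /111233125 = 0.00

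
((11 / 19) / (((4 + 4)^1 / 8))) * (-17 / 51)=-11 / 57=-0.19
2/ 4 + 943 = 1887/ 2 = 943.50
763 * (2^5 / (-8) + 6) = 1526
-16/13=-1.23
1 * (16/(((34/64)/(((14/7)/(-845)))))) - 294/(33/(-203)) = 285766046/158015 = 1808.47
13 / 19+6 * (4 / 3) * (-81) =-12299 / 19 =-647.32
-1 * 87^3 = -658503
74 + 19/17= 75.12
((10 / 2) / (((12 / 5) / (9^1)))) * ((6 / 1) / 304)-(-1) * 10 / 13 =9005 / 7904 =1.14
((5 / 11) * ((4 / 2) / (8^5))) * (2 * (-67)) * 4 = -335 / 22528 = -0.01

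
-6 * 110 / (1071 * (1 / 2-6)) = 40 / 357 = 0.11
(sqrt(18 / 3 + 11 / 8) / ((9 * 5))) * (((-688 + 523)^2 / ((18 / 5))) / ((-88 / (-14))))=1925 * sqrt(118) / 288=72.61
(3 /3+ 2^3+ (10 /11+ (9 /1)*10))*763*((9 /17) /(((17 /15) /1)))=113202495 /3179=35609.47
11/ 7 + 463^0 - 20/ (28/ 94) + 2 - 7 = -487/ 7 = -69.57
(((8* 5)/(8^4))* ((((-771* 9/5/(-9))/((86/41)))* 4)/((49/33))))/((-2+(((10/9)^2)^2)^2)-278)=-44904746618523/6447396741416960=-0.01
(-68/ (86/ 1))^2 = 1156/ 1849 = 0.63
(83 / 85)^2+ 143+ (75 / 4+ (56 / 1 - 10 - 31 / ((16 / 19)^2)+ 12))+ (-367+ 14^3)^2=10450805956609 / 1849600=5650305.99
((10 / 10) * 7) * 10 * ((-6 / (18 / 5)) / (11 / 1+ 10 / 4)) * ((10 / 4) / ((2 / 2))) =-1750 / 81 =-21.60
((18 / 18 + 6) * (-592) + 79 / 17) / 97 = -70369 / 1649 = -42.67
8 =8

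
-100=-100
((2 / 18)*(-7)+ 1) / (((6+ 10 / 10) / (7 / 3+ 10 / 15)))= 2 / 21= 0.10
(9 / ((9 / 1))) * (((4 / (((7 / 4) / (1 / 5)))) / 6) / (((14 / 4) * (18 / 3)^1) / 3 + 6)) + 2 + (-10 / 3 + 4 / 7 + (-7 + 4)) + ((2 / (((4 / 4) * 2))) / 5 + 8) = 2022 / 455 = 4.44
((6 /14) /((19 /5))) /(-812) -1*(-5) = 539965 /107996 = 5.00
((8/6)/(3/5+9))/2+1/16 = 19/144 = 0.13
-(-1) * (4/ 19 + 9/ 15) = 77/ 95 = 0.81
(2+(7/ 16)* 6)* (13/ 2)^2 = 6253/ 32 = 195.41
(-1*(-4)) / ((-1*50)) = -2 / 25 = -0.08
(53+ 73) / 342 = 7 / 19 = 0.37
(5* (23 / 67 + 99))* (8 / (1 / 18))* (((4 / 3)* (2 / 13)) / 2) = 7336.12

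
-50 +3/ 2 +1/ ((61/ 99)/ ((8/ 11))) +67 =2401/ 122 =19.68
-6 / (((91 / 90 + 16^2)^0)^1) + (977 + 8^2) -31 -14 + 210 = 1200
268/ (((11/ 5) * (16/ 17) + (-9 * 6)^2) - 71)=22780/ 242001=0.09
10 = 10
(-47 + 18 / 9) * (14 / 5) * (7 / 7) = -126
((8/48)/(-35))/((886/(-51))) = 17/62020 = 0.00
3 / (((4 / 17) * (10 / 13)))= 663 / 40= 16.58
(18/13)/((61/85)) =1530/793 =1.93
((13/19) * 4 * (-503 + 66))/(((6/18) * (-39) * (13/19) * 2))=874/13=67.23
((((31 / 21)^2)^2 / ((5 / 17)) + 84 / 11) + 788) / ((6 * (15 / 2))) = 8683186987 / 481340475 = 18.04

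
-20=-20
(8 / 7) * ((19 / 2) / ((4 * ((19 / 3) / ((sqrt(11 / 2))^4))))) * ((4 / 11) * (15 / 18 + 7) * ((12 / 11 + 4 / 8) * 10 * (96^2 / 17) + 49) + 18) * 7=38143900 / 17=2243758.82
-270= -270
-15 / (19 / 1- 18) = -15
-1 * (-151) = 151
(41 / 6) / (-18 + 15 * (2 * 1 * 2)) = 41 / 252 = 0.16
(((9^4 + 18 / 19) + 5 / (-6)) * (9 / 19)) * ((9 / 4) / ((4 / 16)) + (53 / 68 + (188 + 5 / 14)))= 211629035013 / 343672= 615787.83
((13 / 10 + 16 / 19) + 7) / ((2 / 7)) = 32.00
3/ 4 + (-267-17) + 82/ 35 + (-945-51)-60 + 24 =-183807/ 140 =-1312.91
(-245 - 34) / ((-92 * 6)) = 93 / 184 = 0.51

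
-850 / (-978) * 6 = 850 / 163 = 5.21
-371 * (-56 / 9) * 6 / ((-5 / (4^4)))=-10637312 / 15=-709154.13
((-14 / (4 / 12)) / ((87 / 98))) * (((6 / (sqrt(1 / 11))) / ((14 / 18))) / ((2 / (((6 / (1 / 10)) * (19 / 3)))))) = -2010960 * sqrt(11) / 29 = -229986.20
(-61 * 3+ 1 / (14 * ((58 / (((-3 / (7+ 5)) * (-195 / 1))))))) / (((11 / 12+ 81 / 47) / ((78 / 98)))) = -3267445311 / 59244332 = -55.15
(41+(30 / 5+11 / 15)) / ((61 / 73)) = 52268 / 915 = 57.12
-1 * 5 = -5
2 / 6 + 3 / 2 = 11 / 6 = 1.83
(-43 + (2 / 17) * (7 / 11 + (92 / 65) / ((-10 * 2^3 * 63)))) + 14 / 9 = -105598001 / 2552550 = -41.37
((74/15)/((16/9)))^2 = 12321/1600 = 7.70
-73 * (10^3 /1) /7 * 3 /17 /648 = -9125 /3213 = -2.84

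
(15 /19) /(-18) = -5 /114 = -0.04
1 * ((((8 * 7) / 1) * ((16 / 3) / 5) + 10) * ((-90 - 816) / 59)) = -315892 / 295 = -1070.82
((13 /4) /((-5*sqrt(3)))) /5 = -0.08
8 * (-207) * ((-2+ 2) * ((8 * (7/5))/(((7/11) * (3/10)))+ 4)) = 0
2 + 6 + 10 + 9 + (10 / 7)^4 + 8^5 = 32799.16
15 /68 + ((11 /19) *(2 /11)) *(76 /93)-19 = -118217 /6324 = -18.69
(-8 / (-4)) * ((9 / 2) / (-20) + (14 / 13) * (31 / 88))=883 / 2860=0.31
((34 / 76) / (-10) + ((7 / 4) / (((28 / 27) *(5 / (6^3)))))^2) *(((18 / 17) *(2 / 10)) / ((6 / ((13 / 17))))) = 196897233 / 1372750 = 143.43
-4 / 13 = -0.31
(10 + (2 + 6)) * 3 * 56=3024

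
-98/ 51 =-1.92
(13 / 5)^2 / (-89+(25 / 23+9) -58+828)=0.01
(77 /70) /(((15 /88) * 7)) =484 /525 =0.92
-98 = -98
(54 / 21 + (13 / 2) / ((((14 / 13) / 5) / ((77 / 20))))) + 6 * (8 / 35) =67273 / 560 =120.13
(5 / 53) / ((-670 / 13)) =-13 / 7102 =-0.00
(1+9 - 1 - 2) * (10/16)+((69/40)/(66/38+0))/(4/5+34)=67427/15312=4.40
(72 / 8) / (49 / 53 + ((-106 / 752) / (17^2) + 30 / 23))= 397384248 / 98391827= 4.04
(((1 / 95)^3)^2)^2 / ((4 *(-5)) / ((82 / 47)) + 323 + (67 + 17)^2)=41 / 163226031320165084743408203125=0.00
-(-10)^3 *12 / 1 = 12000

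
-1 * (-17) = 17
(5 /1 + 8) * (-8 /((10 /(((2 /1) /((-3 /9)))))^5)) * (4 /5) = 101088 /15625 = 6.47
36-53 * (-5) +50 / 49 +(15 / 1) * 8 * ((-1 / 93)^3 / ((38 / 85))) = 75389885239 / 249618789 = 302.02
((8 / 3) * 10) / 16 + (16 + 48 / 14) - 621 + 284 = -6634 / 21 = -315.90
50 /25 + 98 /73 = 244 /73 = 3.34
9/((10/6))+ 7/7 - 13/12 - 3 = 139/60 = 2.32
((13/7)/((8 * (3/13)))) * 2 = 169/84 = 2.01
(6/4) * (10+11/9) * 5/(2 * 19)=505/228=2.21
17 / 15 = 1.13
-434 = -434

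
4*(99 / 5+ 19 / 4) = 491 / 5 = 98.20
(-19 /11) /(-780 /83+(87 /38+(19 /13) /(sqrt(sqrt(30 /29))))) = -19 /(11 * (-22419 /3154+19 * 29^(1 /4) * 30^(3 /4) /390)) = 0.31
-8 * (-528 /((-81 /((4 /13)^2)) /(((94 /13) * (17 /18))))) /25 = -17999872 /13346775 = -1.35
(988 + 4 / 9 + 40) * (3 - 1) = 18512 / 9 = 2056.89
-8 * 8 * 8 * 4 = -2048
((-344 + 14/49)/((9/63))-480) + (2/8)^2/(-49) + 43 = -2228913/784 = -2843.00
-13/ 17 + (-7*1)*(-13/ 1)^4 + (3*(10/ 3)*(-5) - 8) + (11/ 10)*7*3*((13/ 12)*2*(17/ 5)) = -339686511/ 1700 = -199815.59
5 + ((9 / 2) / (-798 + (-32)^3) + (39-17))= 27.00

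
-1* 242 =-242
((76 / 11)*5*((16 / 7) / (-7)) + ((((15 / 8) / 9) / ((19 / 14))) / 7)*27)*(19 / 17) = -437825 / 36652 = -11.95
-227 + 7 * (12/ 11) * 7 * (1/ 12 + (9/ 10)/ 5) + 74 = -38204/ 275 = -138.92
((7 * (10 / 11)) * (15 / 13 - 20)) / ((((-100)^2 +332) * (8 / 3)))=-1225 / 281424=-0.00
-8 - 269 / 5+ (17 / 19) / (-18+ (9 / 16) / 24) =-13520051 / 218595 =-61.85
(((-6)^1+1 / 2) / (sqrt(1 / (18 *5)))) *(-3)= 99 *sqrt(10) / 2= 156.53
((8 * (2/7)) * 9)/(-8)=-18/7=-2.57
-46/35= -1.31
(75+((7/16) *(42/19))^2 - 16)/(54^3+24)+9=32748809513/3638602752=9.00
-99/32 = -3.09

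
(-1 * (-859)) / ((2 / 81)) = 69579 / 2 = 34789.50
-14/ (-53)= 14/ 53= 0.26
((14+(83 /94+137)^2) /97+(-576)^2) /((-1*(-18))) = 31614518513 /1714184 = 18442.90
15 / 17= 0.88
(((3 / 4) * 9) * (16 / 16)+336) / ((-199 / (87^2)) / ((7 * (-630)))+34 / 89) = 2036453793255 / 2269827142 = 897.18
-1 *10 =-10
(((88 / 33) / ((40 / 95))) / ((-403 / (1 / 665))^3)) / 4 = -1 / 12156476627431500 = -0.00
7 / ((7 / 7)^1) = 7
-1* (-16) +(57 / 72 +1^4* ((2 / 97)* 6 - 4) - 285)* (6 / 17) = -565125 / 6596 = -85.68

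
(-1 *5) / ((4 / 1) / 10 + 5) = -25 / 27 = -0.93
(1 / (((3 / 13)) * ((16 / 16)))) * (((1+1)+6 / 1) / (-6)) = -52 / 9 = -5.78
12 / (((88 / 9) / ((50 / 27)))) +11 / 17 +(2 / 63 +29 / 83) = 3227725 / 977823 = 3.30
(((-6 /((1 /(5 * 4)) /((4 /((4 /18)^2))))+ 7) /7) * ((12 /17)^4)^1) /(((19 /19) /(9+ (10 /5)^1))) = -3789.46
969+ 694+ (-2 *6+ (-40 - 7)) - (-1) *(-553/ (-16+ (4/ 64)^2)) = 958564/ 585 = 1638.57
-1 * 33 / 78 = -0.42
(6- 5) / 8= 1 / 8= 0.12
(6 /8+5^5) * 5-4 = 15624.75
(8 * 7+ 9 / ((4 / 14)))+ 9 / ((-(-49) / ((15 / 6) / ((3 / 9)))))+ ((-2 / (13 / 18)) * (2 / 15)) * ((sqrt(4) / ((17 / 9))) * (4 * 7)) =4219571 / 54145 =77.93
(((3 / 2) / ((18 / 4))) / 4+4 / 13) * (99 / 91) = 2013 / 4732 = 0.43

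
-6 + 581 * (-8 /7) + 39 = -631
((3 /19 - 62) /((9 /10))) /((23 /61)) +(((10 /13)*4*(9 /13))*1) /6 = -120894770 /664677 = -181.88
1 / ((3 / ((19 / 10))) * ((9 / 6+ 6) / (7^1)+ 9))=133 / 2115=0.06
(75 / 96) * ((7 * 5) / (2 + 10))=2.28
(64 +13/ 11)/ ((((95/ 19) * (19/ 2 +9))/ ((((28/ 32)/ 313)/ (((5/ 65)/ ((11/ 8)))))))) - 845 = -1565685953/ 1852960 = -844.96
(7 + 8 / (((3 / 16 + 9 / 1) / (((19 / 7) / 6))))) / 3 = 22825 / 9261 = 2.46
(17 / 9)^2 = 289 / 81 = 3.57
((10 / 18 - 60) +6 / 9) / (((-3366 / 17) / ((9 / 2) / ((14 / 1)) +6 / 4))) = 8993 / 16632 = 0.54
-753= -753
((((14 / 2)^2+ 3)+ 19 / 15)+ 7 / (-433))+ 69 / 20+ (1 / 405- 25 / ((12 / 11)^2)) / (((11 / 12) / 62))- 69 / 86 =-150939072589 / 110596860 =-1364.77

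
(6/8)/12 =1/16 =0.06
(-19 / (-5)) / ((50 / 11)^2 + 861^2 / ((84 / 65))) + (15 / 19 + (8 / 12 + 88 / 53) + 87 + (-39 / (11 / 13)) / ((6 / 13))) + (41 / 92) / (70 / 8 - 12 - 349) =-29148481932194323561 / 2990085566787952050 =-9.75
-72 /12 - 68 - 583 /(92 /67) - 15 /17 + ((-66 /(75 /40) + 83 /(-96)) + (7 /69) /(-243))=-24423210563 /45606240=-535.52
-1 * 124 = -124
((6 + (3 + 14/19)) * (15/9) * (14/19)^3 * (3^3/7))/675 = 0.04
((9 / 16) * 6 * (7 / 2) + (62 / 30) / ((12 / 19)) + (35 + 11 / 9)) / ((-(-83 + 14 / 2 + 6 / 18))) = 36941 / 54480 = 0.68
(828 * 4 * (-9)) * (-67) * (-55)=-109842480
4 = 4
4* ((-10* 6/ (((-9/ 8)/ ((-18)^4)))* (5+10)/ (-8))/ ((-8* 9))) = 583200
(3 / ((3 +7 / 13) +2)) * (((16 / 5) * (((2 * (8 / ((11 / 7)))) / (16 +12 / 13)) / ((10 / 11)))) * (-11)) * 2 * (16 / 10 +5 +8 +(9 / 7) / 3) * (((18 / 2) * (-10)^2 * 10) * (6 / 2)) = -51202944 / 5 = -10240588.80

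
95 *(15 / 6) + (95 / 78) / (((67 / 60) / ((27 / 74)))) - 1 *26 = 211.90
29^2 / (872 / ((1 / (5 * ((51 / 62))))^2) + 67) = 808201 / 14239837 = 0.06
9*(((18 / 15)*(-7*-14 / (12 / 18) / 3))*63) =166698 / 5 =33339.60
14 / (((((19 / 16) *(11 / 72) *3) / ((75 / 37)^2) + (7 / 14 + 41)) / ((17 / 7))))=73440000 / 89926121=0.82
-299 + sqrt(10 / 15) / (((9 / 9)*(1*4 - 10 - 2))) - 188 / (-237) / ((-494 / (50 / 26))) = -227543443 / 761007 - sqrt(6) / 24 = -299.11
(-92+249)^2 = 24649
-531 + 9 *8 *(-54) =-4419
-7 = -7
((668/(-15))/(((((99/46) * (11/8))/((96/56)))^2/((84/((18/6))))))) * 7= -5789646848/1976535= -2929.19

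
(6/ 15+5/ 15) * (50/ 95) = 22/ 57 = 0.39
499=499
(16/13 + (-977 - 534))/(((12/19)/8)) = -745826/39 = -19123.74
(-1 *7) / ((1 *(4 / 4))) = -7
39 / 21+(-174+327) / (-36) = -67 / 28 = -2.39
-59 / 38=-1.55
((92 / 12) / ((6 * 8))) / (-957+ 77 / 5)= -115 / 677952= -0.00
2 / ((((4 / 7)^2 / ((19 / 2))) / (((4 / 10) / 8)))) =931 / 320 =2.91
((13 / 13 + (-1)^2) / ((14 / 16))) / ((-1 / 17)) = -272 / 7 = -38.86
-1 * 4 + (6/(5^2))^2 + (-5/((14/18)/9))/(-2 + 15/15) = 53.91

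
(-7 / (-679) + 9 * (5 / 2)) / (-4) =-4367 / 776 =-5.63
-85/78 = -1.09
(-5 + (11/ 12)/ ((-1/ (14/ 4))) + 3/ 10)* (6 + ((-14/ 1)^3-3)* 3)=521001/ 8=65125.12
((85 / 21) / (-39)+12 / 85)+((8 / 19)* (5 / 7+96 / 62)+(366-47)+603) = 37845579797 / 41003235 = 922.99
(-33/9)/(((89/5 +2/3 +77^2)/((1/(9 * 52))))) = -55/41751216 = -0.00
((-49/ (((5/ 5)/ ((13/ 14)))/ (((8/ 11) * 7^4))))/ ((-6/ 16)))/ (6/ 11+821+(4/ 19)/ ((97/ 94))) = 12885725216/ 49977981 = 257.83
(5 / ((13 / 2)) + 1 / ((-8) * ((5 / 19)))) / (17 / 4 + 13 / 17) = 2601 / 44330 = 0.06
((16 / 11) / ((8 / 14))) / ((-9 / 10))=-280 / 99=-2.83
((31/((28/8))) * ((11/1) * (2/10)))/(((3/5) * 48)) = 341/504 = 0.68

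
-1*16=-16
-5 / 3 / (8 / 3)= -5 / 8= -0.62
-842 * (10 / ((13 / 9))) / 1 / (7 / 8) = -606240 / 91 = -6661.98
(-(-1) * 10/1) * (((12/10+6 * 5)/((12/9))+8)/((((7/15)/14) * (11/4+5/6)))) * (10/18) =1460.47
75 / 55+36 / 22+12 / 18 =11 / 3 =3.67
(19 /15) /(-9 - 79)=-19 /1320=-0.01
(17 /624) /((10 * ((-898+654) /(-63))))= 357 /507520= 0.00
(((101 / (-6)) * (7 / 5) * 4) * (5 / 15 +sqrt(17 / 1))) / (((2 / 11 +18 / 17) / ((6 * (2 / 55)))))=-12019 * sqrt(17) / 725 - 12019 / 2175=-73.88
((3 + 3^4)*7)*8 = 4704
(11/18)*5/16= 55/288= 0.19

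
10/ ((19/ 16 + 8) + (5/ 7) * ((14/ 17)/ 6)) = 8160/ 7577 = 1.08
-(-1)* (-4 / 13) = -4 / 13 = -0.31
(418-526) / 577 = -108 / 577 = -0.19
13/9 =1.44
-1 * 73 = -73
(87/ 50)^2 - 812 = -2022431/ 2500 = -808.97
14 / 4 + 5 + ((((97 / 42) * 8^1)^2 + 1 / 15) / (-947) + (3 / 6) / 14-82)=-616624853 / 8352540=-73.82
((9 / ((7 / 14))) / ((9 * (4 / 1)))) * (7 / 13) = 7 / 26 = 0.27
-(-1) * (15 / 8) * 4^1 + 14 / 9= 163 / 18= 9.06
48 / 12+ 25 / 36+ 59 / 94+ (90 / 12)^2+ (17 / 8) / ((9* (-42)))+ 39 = 14293313 / 142128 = 100.57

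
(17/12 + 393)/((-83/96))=-37864/83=-456.19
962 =962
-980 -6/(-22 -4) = -12737/13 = -979.77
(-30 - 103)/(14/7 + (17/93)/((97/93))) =-12901/211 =-61.14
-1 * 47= -47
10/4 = 5/2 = 2.50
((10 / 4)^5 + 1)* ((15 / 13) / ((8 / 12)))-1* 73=81329 / 832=97.75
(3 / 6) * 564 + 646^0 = 283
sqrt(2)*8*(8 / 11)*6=49.37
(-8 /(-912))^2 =1 /12996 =0.00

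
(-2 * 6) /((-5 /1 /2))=24 /5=4.80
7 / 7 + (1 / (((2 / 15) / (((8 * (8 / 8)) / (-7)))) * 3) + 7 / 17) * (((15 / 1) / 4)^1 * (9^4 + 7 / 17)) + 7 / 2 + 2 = -243418481 / 4046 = -60162.75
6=6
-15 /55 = -0.27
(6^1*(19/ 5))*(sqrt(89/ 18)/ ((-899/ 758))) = -14402*sqrt(178)/ 4495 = -42.75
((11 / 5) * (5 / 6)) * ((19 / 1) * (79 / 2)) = 16511 / 12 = 1375.92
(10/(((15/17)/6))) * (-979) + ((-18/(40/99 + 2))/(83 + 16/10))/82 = -66572.00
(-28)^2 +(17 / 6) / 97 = 784.03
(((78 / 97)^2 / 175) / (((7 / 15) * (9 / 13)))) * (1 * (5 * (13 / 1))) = 342732 / 461041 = 0.74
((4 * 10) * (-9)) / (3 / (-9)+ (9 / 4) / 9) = 4320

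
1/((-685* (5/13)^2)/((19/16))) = -0.01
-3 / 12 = -1 / 4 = -0.25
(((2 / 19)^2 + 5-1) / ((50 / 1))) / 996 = 181 / 2247225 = 0.00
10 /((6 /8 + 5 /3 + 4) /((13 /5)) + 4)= 1560 /1009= 1.55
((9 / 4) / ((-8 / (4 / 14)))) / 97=-9 / 10864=-0.00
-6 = -6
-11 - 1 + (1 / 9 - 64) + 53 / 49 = -32990 / 441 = -74.81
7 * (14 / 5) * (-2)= -196 / 5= -39.20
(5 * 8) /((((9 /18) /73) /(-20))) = -116800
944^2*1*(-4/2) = -1782272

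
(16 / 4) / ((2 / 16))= 32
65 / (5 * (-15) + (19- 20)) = -65 / 76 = -0.86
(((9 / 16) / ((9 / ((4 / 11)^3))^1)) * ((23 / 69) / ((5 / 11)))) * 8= 32 / 1815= 0.02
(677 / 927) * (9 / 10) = 0.66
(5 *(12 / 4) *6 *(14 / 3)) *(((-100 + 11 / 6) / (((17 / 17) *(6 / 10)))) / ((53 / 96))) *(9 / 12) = -4947600 / 53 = -93350.94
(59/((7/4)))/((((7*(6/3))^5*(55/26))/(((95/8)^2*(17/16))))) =23535395/5300793344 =0.00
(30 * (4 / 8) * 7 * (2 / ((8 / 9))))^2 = 893025 / 16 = 55814.06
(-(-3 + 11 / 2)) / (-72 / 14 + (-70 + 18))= 7 / 160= 0.04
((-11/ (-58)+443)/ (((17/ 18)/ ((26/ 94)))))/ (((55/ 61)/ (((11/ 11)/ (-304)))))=-36691317/ 77483824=-0.47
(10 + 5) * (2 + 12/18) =40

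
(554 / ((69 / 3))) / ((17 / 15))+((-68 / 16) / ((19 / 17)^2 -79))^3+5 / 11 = 67791705548242093597 / 3122903998855872000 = 21.71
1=1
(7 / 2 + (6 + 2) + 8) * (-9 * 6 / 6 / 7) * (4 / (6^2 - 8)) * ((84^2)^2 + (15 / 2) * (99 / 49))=-1712578425363 / 9604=-178319286.27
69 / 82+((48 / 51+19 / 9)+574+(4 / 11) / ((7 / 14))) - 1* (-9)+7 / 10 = 202979578 / 345015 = 588.32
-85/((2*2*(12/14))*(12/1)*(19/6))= -0.65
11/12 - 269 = -3217/12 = -268.08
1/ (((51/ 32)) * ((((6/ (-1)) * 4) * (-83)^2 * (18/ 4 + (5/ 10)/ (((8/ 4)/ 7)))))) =-16/ 26350425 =-0.00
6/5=1.20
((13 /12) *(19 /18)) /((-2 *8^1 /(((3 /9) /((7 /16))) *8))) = -247 /567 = -0.44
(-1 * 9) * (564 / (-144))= 141 / 4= 35.25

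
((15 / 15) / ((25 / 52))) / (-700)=-13 / 4375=-0.00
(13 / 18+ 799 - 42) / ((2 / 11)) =150029 / 36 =4167.47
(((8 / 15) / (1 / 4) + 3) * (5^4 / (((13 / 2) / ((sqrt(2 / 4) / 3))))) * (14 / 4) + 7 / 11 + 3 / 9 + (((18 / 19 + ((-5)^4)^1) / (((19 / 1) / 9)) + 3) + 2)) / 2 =1801669 / 11913 + 67375 * sqrt(2) / 468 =354.83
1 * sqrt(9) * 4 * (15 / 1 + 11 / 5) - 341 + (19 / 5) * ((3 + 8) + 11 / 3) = -78.87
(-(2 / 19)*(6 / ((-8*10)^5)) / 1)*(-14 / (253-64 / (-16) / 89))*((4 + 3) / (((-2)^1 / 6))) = 13083 / 58422476800000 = 0.00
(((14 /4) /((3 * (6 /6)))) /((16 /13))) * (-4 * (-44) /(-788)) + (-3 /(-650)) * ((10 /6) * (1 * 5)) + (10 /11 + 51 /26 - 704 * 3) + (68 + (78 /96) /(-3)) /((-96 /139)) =-2207.37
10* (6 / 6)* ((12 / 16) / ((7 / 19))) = 285 / 14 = 20.36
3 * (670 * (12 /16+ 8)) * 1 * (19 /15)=44555 /2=22277.50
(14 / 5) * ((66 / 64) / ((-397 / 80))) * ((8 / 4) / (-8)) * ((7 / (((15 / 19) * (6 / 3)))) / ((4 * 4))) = 10241 / 254080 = 0.04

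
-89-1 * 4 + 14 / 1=-79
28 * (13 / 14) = 26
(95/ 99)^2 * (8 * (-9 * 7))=-464.10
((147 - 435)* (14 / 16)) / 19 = -252 / 19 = -13.26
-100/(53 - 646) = 100/593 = 0.17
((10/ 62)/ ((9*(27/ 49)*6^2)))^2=60025/ 73542931344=0.00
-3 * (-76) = 228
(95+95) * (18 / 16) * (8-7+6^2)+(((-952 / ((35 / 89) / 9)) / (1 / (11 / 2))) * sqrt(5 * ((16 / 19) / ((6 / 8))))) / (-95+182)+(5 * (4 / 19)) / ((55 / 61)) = 6612691 / 836-532576 * sqrt(285) / 2755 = 4646.43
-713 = -713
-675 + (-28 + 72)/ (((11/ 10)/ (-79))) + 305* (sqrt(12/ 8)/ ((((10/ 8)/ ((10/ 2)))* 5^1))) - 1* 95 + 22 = -3908 + 122* sqrt(6) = -3609.16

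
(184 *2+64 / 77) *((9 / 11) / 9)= 28400 / 847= 33.53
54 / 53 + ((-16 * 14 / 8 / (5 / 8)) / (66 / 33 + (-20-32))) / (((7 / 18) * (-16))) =5796 / 6625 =0.87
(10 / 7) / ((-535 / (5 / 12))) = -0.00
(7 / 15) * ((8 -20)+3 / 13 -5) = -1526 / 195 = -7.83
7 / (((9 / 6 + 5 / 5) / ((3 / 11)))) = 42 / 55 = 0.76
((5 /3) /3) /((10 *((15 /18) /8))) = 8 /15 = 0.53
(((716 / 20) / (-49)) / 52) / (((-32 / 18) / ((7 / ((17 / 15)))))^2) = -652455 / 3847168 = -0.17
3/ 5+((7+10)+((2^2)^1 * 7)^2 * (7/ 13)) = 28584/ 65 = 439.75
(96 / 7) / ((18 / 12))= 64 / 7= 9.14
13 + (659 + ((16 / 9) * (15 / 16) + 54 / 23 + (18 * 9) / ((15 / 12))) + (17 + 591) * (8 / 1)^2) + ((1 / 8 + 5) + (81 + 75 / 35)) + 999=788350327 / 19320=40804.88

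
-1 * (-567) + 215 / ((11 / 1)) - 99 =5363 / 11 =487.55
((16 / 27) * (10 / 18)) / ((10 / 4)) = 32 / 243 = 0.13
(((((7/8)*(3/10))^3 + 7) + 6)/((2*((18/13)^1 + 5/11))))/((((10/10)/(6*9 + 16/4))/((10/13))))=2126218259/13465600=157.90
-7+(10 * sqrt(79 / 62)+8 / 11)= -69 / 11+5 * sqrt(4898) / 31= 5.02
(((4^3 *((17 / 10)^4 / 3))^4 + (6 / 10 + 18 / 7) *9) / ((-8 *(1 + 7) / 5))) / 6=-13123703.54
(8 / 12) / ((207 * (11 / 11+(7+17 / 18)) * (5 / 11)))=44 / 55545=0.00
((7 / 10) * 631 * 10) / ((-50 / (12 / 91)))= -3786 / 325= -11.65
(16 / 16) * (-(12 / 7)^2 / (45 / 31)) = -496 / 245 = -2.02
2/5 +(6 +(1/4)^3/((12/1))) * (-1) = -21509/3840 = -5.60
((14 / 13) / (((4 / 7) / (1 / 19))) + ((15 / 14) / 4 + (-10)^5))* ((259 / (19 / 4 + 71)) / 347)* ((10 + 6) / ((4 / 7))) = -716494970114 / 25969827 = -27589.52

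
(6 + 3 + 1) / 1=10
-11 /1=-11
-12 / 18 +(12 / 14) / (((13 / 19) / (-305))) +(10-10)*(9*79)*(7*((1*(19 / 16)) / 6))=-104492 / 273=-382.75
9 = 9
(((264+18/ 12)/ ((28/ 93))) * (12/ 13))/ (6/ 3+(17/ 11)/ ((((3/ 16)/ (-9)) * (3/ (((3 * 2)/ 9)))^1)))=-56.20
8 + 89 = 97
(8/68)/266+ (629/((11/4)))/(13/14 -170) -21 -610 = -37226368994/58869657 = -632.35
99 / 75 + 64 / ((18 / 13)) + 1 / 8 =85801 / 1800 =47.67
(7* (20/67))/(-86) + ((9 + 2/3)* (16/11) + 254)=268.04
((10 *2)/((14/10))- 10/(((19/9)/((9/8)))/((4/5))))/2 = 1333/266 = 5.01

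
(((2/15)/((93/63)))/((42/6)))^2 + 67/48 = 1609867/1153200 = 1.40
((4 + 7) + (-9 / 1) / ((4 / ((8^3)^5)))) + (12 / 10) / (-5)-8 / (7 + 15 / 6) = -37603297669934489 / 475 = -79164837199862.08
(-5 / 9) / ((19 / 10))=-50 / 171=-0.29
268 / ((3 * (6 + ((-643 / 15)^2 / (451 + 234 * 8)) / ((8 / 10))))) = 37353840 / 2922289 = 12.78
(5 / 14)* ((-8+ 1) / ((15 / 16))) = -8 / 3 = -2.67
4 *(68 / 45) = 6.04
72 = 72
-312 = -312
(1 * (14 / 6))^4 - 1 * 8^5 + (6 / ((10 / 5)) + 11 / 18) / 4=-21213871 / 648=-32737.46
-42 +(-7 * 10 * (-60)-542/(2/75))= -16167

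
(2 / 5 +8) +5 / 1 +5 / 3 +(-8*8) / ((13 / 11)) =-7622 / 195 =-39.09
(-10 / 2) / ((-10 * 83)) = 1 / 166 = 0.01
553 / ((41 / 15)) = 8295 / 41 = 202.32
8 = 8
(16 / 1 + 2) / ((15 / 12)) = 14.40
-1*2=-2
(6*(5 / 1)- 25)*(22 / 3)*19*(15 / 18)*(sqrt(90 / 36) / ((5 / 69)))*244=2932270*sqrt(10) / 3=3090883.97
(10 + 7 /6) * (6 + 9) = 335 /2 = 167.50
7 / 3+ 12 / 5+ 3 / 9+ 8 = 196 / 15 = 13.07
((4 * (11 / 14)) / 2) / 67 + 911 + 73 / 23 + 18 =10055613 / 10787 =932.20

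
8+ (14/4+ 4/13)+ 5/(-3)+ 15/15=869/78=11.14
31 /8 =3.88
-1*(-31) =31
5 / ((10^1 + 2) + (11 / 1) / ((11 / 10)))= 5 / 22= 0.23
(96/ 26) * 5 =240/ 13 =18.46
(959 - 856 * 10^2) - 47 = -84688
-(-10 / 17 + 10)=-160 / 17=-9.41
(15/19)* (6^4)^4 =2227192032202.11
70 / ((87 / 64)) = 51.49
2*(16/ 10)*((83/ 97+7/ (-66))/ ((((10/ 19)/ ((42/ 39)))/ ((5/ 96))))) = 638267/ 2496780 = 0.26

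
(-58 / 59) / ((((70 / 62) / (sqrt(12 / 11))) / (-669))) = 2405724 * sqrt(33) / 22715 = 608.40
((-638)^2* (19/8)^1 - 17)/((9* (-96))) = -214825/192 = -1118.88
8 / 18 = 4 / 9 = 0.44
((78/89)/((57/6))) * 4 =624/1691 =0.37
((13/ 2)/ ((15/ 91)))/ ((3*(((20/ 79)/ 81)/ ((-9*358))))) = -13550330.43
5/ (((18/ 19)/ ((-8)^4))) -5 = 194515/ 9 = 21612.78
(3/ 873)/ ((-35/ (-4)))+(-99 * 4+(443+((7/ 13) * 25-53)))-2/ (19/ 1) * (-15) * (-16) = -44782457/ 2515695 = -17.80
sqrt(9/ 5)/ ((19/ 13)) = 39 * sqrt(5)/ 95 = 0.92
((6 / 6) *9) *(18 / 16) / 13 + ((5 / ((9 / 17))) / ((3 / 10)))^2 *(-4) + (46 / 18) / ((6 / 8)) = -300242615 / 75816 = -3960.15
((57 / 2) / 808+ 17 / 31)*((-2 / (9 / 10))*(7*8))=-2046730 / 28179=-72.63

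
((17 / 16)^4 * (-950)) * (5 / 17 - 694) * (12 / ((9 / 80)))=45868382125 / 512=89586683.84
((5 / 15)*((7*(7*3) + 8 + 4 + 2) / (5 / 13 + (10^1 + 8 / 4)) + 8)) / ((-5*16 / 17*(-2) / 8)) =119 / 20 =5.95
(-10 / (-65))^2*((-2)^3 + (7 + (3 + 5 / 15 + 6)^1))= 100 / 507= 0.20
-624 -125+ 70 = -679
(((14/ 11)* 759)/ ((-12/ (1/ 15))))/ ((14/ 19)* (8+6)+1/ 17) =-52003/ 100530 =-0.52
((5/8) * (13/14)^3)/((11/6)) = 32955/120736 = 0.27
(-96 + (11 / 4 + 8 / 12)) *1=-1111 / 12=-92.58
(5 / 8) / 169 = 5 / 1352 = 0.00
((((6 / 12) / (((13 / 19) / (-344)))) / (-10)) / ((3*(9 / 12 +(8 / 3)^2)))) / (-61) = -19608 / 1122095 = -0.02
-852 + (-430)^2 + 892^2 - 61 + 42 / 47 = 46043639 / 47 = 979651.89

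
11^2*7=847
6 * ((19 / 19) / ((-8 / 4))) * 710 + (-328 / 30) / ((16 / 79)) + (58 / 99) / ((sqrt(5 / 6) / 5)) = -131039 / 60 + 58 * sqrt(30) / 99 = -2180.77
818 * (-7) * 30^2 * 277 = -1427491800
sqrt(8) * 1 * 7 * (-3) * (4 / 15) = -56 * sqrt(2) / 5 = -15.84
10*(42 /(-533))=-420 /533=-0.79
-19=-19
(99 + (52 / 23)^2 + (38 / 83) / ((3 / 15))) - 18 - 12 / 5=18880161 / 219535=86.00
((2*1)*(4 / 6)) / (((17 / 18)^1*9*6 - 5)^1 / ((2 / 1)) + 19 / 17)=34 / 615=0.06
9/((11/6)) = 54/11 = 4.91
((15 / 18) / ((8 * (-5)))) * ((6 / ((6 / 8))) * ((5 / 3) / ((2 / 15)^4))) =-28125 / 32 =-878.91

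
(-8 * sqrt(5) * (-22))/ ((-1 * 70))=-88 * sqrt(5)/ 35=-5.62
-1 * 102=-102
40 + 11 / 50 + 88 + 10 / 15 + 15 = 21583 / 150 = 143.89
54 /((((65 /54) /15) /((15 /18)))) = 7290 /13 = 560.77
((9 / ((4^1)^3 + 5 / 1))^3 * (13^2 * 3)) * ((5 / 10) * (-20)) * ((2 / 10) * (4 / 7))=-109512 / 85169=-1.29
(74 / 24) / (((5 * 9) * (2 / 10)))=37 / 108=0.34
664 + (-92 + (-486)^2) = 236768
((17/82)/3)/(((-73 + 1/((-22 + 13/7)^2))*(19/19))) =-112659/119003648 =-0.00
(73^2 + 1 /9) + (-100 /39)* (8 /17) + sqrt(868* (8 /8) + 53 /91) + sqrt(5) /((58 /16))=8* sqrt(5) /29 + sqrt(7192731) /91 + 10597202 /1989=5357.99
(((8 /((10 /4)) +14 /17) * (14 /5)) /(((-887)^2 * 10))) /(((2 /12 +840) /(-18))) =-258552 /8427967874125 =-0.00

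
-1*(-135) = 135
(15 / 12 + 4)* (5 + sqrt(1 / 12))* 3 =21* sqrt(3) / 8 + 315 / 4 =83.30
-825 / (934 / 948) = -391050 / 467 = -837.37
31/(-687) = -31/687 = -0.05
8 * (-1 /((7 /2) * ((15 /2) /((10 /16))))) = -0.19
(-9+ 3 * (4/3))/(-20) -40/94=-33/188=-0.18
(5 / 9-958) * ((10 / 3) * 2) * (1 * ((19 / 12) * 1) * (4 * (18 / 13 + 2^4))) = -740027960 / 1053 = -702780.59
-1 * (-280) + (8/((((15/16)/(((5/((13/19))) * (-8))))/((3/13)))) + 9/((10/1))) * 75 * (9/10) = -5022773/676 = -7430.14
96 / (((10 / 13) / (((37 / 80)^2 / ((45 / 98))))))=872053 / 15000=58.14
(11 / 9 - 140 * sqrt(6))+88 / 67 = -340.39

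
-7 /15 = -0.47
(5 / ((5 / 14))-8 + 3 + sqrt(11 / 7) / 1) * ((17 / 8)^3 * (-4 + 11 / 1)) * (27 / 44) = 132651 * sqrt(77) / 22528 + 8357013 / 22528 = 422.63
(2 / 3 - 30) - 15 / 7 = -661 / 21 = -31.48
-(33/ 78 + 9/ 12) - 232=-12125/ 52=-233.17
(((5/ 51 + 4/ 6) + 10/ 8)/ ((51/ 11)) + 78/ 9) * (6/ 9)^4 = 1.80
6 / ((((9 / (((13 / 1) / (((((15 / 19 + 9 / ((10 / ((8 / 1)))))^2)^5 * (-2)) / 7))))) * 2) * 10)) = -1089701229413849609375 / 761375688091762236362439172812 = -0.00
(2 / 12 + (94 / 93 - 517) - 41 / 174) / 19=-27.16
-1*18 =-18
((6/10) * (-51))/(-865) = 153/4325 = 0.04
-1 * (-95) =95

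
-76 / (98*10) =-19 / 245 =-0.08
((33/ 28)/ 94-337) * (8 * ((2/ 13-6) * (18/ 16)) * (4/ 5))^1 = 23333634/ 1645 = 14184.58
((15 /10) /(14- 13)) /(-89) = -3 /178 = -0.02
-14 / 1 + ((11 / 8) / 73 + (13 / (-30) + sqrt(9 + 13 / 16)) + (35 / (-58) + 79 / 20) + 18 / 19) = -48849599 / 4826760 + sqrt(157) / 4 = -6.99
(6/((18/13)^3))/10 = 2197/9720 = 0.23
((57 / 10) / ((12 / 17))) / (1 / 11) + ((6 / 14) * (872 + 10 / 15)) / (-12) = 57.66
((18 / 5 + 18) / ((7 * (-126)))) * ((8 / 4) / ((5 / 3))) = -36 / 1225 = -0.03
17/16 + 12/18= 83/48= 1.73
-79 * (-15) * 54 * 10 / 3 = 213300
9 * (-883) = -7947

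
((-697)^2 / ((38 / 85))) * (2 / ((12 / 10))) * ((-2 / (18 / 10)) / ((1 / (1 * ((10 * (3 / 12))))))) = -5161720625 / 1026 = -5030916.79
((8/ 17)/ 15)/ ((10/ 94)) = 376/ 1275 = 0.29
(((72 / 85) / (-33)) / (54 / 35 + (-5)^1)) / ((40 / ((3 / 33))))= 21 / 1244485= 0.00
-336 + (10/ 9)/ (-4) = -6053/ 18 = -336.28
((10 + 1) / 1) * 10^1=110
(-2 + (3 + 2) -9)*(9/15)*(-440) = 1584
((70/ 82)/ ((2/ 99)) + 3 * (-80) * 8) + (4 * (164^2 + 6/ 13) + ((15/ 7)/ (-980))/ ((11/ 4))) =425159886803/ 4022018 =105708.10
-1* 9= -9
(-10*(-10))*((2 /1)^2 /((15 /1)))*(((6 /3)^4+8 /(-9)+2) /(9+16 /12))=12320 /279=44.16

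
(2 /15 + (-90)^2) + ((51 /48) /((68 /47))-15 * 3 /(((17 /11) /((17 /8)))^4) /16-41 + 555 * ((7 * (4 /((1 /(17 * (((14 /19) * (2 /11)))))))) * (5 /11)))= 54550583975423 /2260008960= 24137.33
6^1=6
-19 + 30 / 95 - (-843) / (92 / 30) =223925 / 874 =256.21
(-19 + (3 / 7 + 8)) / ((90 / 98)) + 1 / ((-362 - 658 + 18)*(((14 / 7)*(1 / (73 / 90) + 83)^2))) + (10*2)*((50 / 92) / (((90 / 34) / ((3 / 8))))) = -65165191846958 / 6535304191845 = -9.97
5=5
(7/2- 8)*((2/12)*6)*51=-459/2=-229.50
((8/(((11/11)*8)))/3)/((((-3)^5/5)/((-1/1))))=5/729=0.01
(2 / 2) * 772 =772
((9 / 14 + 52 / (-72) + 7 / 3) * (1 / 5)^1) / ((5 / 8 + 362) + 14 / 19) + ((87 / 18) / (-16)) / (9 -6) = -18456259 / 185576160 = -0.10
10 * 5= 50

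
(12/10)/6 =1/5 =0.20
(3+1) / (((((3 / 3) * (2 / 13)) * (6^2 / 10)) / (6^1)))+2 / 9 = 392 / 9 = 43.56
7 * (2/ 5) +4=34/ 5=6.80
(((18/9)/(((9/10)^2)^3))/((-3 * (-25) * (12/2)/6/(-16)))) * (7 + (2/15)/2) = -27136000/4782969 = -5.67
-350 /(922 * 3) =-175 /1383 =-0.13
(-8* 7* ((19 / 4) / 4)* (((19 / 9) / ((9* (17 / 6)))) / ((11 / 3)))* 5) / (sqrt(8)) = -12635* sqrt(2) / 6732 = -2.65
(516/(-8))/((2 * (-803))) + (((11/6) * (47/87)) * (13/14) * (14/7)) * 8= 86587091/5868324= 14.75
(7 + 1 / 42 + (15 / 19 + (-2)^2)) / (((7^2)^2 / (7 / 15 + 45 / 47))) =4732354 / 675389295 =0.01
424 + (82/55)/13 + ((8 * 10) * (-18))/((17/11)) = -6170486/12155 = -507.65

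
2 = 2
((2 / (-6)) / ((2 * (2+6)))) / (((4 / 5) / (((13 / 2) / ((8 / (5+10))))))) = -325 / 1024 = -0.32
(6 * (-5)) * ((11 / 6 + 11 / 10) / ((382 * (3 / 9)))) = -0.69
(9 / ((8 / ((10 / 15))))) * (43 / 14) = 129 / 56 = 2.30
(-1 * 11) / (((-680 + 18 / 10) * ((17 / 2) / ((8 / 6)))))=440 / 172941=0.00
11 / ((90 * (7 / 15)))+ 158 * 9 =59735 / 42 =1422.26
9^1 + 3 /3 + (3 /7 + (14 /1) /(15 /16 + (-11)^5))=188104905 /18037607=10.43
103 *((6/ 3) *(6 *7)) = 8652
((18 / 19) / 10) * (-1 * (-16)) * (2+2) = 576 / 95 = 6.06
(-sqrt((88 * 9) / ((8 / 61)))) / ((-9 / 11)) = 11 * sqrt(671) / 3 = 94.98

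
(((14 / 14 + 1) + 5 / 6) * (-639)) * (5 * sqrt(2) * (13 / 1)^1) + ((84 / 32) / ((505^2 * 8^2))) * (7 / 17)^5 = 352947 / 185394704089600 - 235365 * sqrt(2) / 2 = -166428.19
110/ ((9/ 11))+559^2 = 2813539/ 9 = 312615.44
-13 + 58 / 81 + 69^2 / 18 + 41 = 47501 / 162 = 293.22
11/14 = 0.79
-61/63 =-0.97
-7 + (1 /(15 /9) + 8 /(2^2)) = -22 /5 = -4.40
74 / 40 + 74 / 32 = 333 / 80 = 4.16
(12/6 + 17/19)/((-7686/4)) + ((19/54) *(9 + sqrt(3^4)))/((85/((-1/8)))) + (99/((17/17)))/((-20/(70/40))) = -861287759/99303120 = -8.67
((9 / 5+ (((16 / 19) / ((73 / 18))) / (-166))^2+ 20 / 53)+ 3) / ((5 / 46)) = 47.63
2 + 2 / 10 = 11 / 5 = 2.20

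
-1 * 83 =-83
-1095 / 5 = -219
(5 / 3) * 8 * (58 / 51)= 2320 / 153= 15.16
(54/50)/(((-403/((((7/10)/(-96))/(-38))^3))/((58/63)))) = -1421/81518896742400000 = -0.00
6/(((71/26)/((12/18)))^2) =5408/15123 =0.36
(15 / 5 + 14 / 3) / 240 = 23 / 720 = 0.03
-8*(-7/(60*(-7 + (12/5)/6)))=-0.14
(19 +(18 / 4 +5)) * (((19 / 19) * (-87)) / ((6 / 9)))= -14877 / 4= -3719.25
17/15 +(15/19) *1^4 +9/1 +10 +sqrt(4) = 22.92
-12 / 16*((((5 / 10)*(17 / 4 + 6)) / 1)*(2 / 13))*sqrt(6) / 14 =-123*sqrt(6) / 2912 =-0.10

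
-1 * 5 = -5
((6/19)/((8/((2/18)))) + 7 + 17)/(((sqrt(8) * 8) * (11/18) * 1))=16419 * sqrt(2)/13376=1.74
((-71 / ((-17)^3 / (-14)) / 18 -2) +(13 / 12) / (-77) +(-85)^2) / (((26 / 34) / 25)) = 2459212693625 / 10414404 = 236135.71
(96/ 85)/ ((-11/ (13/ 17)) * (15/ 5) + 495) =208/ 83215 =0.00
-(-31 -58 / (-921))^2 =-957.10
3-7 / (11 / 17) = -86 / 11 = -7.82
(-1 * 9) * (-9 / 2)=81 / 2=40.50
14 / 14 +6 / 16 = 11 / 8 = 1.38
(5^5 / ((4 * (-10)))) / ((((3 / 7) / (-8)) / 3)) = 4375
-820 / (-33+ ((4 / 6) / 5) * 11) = 12300 / 473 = 26.00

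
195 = 195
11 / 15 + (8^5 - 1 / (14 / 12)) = 3440627 / 105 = 32767.88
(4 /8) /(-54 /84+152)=7 /2119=0.00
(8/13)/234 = 4/1521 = 0.00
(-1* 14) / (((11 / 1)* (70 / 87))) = -87 / 55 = -1.58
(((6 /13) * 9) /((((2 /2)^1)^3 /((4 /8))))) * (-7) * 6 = -1134 /13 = -87.23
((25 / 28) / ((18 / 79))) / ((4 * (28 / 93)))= 61225 / 18816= 3.25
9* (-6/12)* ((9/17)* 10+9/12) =-3699/136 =-27.20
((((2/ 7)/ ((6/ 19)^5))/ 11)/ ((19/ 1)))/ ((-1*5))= -130321/ 1496880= -0.09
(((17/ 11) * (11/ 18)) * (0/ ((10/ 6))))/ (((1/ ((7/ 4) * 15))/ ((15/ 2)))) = 0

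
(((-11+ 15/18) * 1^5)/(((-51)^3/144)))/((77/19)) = 9272/3404709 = 0.00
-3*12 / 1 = -36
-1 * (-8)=8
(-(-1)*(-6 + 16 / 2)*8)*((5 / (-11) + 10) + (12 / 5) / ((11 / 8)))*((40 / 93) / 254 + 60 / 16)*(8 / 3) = 1807.36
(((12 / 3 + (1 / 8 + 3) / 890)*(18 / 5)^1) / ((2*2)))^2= 12.98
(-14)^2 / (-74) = -98 / 37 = -2.65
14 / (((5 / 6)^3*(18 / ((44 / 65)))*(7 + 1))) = 924 / 8125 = 0.11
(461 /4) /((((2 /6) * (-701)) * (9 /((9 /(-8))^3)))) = 112023 /1435648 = 0.08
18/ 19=0.95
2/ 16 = 1/ 8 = 0.12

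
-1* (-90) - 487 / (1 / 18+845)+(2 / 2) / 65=89.44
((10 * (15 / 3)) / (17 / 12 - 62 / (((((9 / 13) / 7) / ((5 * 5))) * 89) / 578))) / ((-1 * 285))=0.00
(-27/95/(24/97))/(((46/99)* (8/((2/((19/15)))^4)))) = -875073375/455602216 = -1.92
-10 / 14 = -5 / 7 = -0.71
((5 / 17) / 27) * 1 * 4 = 20 / 459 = 0.04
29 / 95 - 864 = -82051 / 95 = -863.69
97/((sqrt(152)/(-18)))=-873 * sqrt(38)/38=-141.62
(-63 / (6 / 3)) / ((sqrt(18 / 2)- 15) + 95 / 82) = 369 / 127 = 2.91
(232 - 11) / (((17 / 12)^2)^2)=269568 / 4913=54.87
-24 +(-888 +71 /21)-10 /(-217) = -591481 /651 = -908.57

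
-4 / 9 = -0.44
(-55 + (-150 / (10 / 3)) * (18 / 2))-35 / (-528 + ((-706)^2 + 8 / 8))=-229038175 / 497909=-460.00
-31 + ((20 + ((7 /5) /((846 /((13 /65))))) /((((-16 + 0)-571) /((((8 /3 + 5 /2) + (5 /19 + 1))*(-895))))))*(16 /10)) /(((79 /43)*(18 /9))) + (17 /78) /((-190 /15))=-22.31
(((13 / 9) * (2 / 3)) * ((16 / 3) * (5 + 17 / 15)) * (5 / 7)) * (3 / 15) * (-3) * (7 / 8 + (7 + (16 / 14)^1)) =-483184 / 3969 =-121.74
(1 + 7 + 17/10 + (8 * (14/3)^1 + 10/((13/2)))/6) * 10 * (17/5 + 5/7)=302864/455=665.64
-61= -61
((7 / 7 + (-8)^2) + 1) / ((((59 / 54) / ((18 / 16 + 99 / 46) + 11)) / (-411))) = -962010027 / 2714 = -354462.06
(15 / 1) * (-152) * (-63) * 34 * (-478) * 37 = -86374179360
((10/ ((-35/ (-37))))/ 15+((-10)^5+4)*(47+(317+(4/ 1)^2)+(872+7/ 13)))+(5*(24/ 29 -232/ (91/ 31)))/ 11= -125248870.84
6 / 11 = 0.55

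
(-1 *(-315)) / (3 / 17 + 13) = 765 / 32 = 23.91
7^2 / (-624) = -49 / 624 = -0.08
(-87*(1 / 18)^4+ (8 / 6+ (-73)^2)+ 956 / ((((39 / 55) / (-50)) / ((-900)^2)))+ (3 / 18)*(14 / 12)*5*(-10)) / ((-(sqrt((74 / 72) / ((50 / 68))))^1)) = 124191844698378325*sqrt(1258) / 95376528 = 46184036721.60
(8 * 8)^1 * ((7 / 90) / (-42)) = -16 / 135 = -0.12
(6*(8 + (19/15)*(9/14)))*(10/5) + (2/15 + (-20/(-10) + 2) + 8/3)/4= 7523/70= 107.47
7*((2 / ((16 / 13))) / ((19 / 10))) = 455 / 76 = 5.99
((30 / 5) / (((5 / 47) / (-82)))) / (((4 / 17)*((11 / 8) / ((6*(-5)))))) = 4717296 / 11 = 428845.09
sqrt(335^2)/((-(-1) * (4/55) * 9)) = 18425/36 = 511.81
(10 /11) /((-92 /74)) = -185 /253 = -0.73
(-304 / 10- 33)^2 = 100489 / 25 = 4019.56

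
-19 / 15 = -1.27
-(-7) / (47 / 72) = 504 / 47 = 10.72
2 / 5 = 0.40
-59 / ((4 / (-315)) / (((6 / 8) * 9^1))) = 501795 / 16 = 31362.19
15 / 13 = 1.15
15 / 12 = 5 / 4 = 1.25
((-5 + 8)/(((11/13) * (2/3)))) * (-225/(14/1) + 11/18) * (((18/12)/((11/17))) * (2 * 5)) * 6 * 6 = -58118580/847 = -68616.98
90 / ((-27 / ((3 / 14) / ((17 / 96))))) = -480 / 119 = -4.03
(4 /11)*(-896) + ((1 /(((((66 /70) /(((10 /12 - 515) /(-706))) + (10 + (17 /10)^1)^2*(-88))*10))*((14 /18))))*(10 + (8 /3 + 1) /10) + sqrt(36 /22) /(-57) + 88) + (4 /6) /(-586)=-120832739752291 /508086070536 - sqrt(22) /209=-237.84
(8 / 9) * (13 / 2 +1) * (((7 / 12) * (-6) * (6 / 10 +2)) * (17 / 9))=-114.59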